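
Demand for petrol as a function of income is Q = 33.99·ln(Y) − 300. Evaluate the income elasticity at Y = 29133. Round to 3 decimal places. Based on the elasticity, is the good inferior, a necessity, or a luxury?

At Y = 29133: Q = 49.405.
dQ/dY = 33.99/Y = 0.00116672 at this income.
η = (dQ/dY)·(Y/Q) = 0.00116672 × (29133/49.405) = 0.688.
Since 0 < η < 1, the good is a necessity.

0.688 (necessity)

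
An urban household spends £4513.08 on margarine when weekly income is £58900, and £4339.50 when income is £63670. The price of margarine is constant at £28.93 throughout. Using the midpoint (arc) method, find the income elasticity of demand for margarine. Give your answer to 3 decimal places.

-0.504

With a constant price, Q₁ = 4513.08/28.93 = 156.000 and Q₂ = 4339.50/28.93 = 150.000 (equivalently, work directly with expenditure since P cancels).
Midpoint %ΔQ = (4339.50 − 4513.08)/4426.29 = -0.03922; midpoint %ΔI = (63670 − 58900)/61285 = 0.07783.
η = -0.03922 / 0.07783 = -0.504.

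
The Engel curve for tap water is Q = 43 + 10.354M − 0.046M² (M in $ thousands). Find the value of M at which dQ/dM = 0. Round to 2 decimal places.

dQ/dM = 10.354 − 0.092M.
The good is inferior where dQ/dM < 0. Setting dQ/dM = 0 gives M = 10.354 / 0.092 = 112.54.

112.54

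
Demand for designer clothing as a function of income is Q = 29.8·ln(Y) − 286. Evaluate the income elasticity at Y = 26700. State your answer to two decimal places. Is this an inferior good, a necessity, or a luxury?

At Y = 26700: Q = 17.734.
dQ/dY = 29.8/Y = 0.0011161 at this income.
η = (dQ/dY)·(Y/Q) = 0.0011161 × (26700/17.734) = 1.68.
Since η > 1, the good is a luxury.

1.68 (luxury)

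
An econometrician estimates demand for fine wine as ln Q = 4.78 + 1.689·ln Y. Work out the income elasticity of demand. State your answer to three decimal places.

1.689

In a log-linear demand, the coefficient on ln Y is the income elasticity.
So η = 1.689.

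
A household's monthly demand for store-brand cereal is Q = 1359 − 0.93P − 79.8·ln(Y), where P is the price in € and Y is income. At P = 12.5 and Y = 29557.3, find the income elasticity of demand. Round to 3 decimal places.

-0.152

At P = 12.5, Y = 29557.3: Q = 525.907.
Holding P constant, ∂Q/∂Y = -79.8/Y = -0.00269984.
η_Y = (∂Q/∂Y)·(Y/Q) = -0.00269984 × (29557.3/525.907) = -0.152.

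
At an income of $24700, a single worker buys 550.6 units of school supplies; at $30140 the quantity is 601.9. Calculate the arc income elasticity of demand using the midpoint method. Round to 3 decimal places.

0.449

ΔQ = 601.9 − 550.6 = 51.3; midpoint Q̄ = (550.6 + 601.9)/2 = 576.25.
ΔI = 30140 − 24700 = 5440; midpoint Ī = (24700 + 30140)/2 = 27420.
η = (ΔQ/Q̄) ÷ (ΔI/Ī) = (51.3/576.25) ÷ (5440/27420) = 0.449.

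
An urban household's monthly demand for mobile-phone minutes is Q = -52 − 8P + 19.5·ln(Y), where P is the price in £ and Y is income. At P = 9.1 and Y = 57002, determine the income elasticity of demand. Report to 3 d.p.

At P = 9.1, Y = 57002: Q = 88.741.
Holding P constant, ∂Q/∂Y = 19.5/Y = 0.000342093.
η_Y = (∂Q/∂Y)·(Y/Q) = 0.000342093 × (57002/88.741) = 0.220.

0.220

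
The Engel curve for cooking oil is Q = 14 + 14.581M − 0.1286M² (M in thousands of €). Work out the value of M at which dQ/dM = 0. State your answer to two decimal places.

dQ/dM = 14.581 − 0.2572M.
The good is inferior where dQ/dM < 0. Setting dQ/dM = 0 gives M = 14.581 / 0.2572 = 56.69.

56.69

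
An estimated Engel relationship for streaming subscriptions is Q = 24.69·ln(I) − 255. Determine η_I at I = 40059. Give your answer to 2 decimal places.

3.70

At I = 40059: Q = 6.667.
dQ/dI = 24.69/I = 0.000616341 at this income.
η = (dQ/dI)·(I/Q) = 0.000616341 × (40059/6.667) = 3.70.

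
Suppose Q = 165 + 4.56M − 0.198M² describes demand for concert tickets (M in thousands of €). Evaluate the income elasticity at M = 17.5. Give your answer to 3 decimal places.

-0.225

At M = 17.5: Q = 184.1625.
dQ/dM = 4.56 − 0.396M = -2.37000.
η = (dQ/dM)·(M/Q) = -2.37000 × (17.5/184.1625) = -0.225.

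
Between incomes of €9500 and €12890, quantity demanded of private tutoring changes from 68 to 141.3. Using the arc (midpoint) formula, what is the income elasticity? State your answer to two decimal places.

ΔQ = 141.3 − 68 = 73.3; midpoint Q̄ = (68 + 141.3)/2 = 104.65.
ΔI = 12890 − 9500 = 3390; midpoint Ī = (9500 + 12890)/2 = 11195.
η = (ΔQ/Q̄) ÷ (ΔI/Ī) = (73.3/104.65) ÷ (3390/11195) = 2.31.

2.31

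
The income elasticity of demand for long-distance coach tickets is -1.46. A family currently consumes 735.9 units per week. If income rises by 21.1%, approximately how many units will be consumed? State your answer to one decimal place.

%ΔQ ≈ η × %ΔI = -1.46 × 21.1% = -30.806%.
New Q ≈ 735.9 × (1 − 0.30806) = 509.2.

509.2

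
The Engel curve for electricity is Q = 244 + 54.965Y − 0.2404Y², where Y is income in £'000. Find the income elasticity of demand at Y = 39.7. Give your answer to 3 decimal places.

At Y = 39.7: Q = 2047.2185.
dQ/dY = 54.965 − 0.4808Y = 35.87724.
η = (dQ/dY)·(Y/Q) = 35.87724 × (39.7/2047.2185) = 0.696.

0.696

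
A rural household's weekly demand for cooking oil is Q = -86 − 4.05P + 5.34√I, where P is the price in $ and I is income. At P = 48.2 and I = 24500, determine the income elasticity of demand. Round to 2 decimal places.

At P = 48.2, I = 24500: Q = 554.632.
Holding P constant, ∂Q/∂I = 5.34/(2√I) = 0.017058.
η_I = (∂Q/∂I)·(I/Q) = 0.017058 × (24500/554.632) = 0.75.

0.75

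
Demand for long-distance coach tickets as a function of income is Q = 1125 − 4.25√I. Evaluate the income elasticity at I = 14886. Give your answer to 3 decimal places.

At I = 14886: Q = 606.465.
dQ/dI = -4.25/(2√I) = -0.0174169 at this income.
η = (dQ/dI)·(I/Q) = -0.0174169 × (14886/606.465) = -0.428.

-0.428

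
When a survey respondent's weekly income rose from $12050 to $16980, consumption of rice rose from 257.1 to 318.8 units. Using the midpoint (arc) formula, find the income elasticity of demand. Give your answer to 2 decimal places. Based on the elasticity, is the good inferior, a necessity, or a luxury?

ΔQ = 318.8 − 257.1 = 61.7; midpoint Q̄ = (257.1 + 318.8)/2 = 287.95.
ΔI = 16980 − 12050 = 4930; midpoint Ī = (12050 + 16980)/2 = 14515.
η = (ΔQ/Q̄) ÷ (ΔI/Ī) = (61.7/287.95) ÷ (4930/14515) = 0.63.
0 < η < 1 ⇒ necessity.

0.63 (necessity)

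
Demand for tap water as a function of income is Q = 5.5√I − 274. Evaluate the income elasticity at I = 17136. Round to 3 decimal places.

0.807

At I = 17136: Q = 445.975.
dQ/dI = 5.5/(2√I) = 0.0210077 at this income.
η = (dQ/dI)·(I/Q) = 0.0210077 × (17136/445.975) = 0.807.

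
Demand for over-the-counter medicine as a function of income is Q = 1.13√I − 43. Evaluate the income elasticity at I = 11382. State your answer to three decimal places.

At I = 11382: Q = 77.556.
dQ/dI = 1.13/(2√I) = 0.00529589 at this income.
η = (dQ/dI)·(I/Q) = 0.00529589 × (11382/77.556) = 0.777.

0.777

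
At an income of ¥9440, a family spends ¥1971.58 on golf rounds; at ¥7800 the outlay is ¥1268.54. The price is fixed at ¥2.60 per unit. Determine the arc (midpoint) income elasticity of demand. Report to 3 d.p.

With a constant price, Q₁ = 1971.58/2.60 = 758.300 and Q₂ = 1268.54/2.60 = 487.900 (equivalently, work directly with expenditure since P cancels).
Midpoint %ΔQ = (1268.54 − 1971.58)/1620.06 = -0.43396; midpoint %ΔI = (7800 − 9440)/8620 = -0.19026.
η = -0.43396 / -0.19026 = 2.281.

2.281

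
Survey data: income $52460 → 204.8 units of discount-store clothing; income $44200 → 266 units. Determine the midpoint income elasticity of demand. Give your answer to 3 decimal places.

-1.521

ΔQ = 266 − 204.8 = 61.2; midpoint Q̄ = (204.8 + 266)/2 = 235.4.
ΔI = 44200 − 52460 = -8260; midpoint Ī = (52460 + 44200)/2 = 48330.
η = (ΔQ/Q̄) ÷ (ΔI/Ī) = (61.2/235.4) ÷ (-8260/48330) = -1.521.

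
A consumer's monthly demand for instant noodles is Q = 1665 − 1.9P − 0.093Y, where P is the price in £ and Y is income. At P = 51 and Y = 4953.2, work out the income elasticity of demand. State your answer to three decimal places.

At P = 51, Y = 4953.2: Q = 1107.452.
Holding P constant, ∂Q/∂Y = −0.093.
η_Y = (∂Q/∂Y)·(Y/Q) = -0.093 × (4953.2/1107.452) = -0.416.

-0.416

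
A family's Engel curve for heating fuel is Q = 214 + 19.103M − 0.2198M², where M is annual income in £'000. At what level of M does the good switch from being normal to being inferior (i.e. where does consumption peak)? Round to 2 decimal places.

dQ/dM = 19.103 − 0.4396M.
The good is inferior where dQ/dM < 0. Setting dQ/dM = 0 gives M = 19.103 / 0.4396 = 43.46.

43.46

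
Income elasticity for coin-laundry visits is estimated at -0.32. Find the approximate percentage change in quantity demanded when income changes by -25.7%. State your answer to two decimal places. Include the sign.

8.22%

%ΔQ ≈ η × %ΔI = -0.32 × (-25.7%) = 8.22%.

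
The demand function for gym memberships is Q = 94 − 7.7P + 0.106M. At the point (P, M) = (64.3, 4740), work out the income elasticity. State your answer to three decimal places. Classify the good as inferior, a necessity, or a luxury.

4.958 (luxury)

At P = 64.3, M = 4740: Q = 101.330.
Holding P constant, ∂Q/∂M = 0.106.
η_M = (∂Q/∂M)·(M/Q) = 0.106 × (4740/101.330) = 4.958.
Since η > 1, this is a luxury.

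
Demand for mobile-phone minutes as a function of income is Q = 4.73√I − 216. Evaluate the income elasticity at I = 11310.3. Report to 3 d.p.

At I = 11310.3: Q = 287.035.
dQ/dI = 4.73/(2√I) = 0.0222379 at this income.
η = (dQ/dI)·(I/Q) = 0.0222379 × (11310.3/287.035) = 0.876.

0.876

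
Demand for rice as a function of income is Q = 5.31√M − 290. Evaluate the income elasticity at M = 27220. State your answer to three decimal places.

0.747

At M = 27220: Q = 586.070.
dQ/dM = 5.31/(2√M) = 0.0160924 at this income.
η = (dQ/dM)·(M/Q) = 0.0160924 × (27220/586.070) = 0.747.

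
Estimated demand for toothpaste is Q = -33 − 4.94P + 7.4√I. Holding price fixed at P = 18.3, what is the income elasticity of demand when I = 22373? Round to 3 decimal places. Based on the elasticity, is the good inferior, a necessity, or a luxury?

At P = 18.3, I = 22373: Q = 983.461.
Holding P constant, ∂Q/∂I = 7.4/(2√I) = 0.0247366.
η_I = (∂Q/∂I)·(I/Q) = 0.0247366 × (22373/983.461) = 0.563.
Since 0 < η < 1, this is a necessity.

0.563 (necessity)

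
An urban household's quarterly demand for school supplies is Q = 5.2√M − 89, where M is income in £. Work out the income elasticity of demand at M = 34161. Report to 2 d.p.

0.55

At M = 34161: Q = 872.100.
dQ/dM = 5.2/(2√M) = 0.0140672 at this income.
η = (dQ/dM)·(M/Q) = 0.0140672 × (34161/872.100) = 0.55.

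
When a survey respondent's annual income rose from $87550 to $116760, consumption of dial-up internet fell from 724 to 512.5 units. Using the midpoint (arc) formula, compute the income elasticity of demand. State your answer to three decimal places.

ΔQ = 512.5 − 724 = -211.5; midpoint Q̄ = (724 + 512.5)/2 = 618.25.
ΔI = 116760 − 87550 = 29210; midpoint Ī = (87550 + 116760)/2 = 102155.
η = (ΔQ/Q̄) ÷ (ΔI/Ī) = (-211.5/618.25) ÷ (29210/102155) = -1.196.

-1.196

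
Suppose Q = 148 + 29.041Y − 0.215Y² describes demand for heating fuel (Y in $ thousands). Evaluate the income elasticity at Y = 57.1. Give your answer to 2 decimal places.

At Y = 57.1: Q = 1105.2530.
dQ/dY = 29.041 − 0.43Y = 4.48800.
η = (dQ/dY)·(Y/Q) = 4.48800 × (57.1/1105.2530) = 0.23.

0.23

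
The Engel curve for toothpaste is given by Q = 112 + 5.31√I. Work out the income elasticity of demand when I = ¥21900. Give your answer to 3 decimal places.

At I = 21900: Q = 897.808.
dQ/dI = 5.31/(2√I) = 0.0179408 at this income.
η = (dQ/dI)·(I/Q) = 0.0179408 × (21900/897.808) = 0.438.

0.438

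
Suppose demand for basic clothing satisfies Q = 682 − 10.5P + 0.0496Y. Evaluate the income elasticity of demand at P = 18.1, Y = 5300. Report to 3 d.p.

At P = 18.1, Y = 5300: Q = 754.830.
Holding P constant, ∂Q/∂Y = 0.0496.
η_Y = (∂Q/∂Y)·(Y/Q) = 0.0496 × (5300/754.830) = 0.348.

0.348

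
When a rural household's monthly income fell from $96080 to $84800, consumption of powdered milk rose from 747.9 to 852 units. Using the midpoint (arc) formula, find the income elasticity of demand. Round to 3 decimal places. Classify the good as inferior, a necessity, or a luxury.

ΔQ = 852 − 747.9 = 104.1; midpoint Q̄ = (747.9 + 852)/2 = 799.95.
ΔI = 84800 − 96080 = -11280; midpoint Ī = (96080 + 84800)/2 = 90440.
η = (ΔQ/Q̄) ÷ (ΔI/Ī) = (104.1/799.95) ÷ (-11280/90440) = -1.043.
η < 0 ⇒ inferior good.

-1.043 (inferior good)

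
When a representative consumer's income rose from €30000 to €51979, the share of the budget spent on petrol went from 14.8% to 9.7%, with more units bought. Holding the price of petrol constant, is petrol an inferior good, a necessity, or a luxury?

Quantity rises but the budget share falls as income rises, so 0 < η < 1.

necessity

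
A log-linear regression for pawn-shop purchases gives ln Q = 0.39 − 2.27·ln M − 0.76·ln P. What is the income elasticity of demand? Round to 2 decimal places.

In a log-linear demand, the coefficient on ln M is the income elasticity.
So η = -2.27.

-2.27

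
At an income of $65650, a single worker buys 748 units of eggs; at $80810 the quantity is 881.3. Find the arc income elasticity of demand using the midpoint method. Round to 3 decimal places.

0.790

ΔQ = 881.3 − 748 = 133.3; midpoint Q̄ = (748 + 881.3)/2 = 814.65.
ΔI = 80810 − 65650 = 15160; midpoint Ī = (65650 + 80810)/2 = 73230.
η = (ΔQ/Q̄) ÷ (ΔI/Ī) = (133.3/814.65) ÷ (15160/73230) = 0.790.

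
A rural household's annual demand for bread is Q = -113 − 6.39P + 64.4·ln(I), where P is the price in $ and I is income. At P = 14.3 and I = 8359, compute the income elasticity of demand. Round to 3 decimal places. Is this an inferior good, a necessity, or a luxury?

0.171 (necessity)

At P = 14.3, I = 8359: Q = 377.225.
Holding P constant, ∂Q/∂I = 64.4/I = 0.00770427.
η_I = (∂Q/∂I)·(I/Q) = 0.00770427 × (8359/377.225) = 0.171.
Since 0 < η < 1, this is a necessity.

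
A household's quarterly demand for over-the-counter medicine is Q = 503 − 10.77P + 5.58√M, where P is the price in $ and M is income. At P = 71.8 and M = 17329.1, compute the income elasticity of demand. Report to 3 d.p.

0.791

At P = 71.8, M = 17329.1: Q = 464.265.
Holding P constant, ∂Q/∂M = 5.58/(2√M) = 0.0211942.
η_M = (∂Q/∂M)·(M/Q) = 0.0211942 × (17329.1/464.265) = 0.791.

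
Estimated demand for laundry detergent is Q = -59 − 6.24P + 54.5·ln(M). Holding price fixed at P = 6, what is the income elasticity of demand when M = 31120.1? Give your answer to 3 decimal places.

0.117

At P = 6, M = 31120.1: Q = 467.396.
Holding P constant, ∂Q/∂M = 54.5/M = 0.00175128.
η_M = (∂Q/∂M)·(M/Q) = 0.00175128 × (31120.1/467.396) = 0.117.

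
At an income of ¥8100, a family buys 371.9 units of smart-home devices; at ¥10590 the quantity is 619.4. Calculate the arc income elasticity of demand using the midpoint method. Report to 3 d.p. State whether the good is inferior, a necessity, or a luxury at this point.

1.874 (luxury)

ΔQ = 619.4 − 371.9 = 247.5; midpoint Q̄ = (371.9 + 619.4)/2 = 495.65.
ΔI = 10590 − 8100 = 2490; midpoint Ī = (8100 + 10590)/2 = 9345.
η = (ΔQ/Q̄) ÷ (ΔI/Ī) = (247.5/495.65) ÷ (2490/9345) = 1.874.
η > 1 ⇒ luxury.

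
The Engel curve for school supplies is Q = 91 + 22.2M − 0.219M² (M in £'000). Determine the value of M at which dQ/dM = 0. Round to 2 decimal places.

dQ/dM = 22.2 − 0.438M.
The good is inferior where dQ/dM < 0. Setting dQ/dM = 0 gives M = 22.2 / 0.438 = 50.68.

50.68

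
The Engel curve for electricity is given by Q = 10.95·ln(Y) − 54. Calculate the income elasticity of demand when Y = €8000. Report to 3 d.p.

At Y = 8000: Q = 44.410.
dQ/dY = 10.95/Y = 0.00136875 at this income.
η = (dQ/dY)·(Y/Q) = 0.00136875 × (8000/44.410) = 0.247.

0.247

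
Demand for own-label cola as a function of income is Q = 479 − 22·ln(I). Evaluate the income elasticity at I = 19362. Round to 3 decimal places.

At I = 19362: Q = 261.837.
dQ/dI = -22/I = -0.00113625 at this income.
η = (dQ/dI)·(I/Q) = -0.00113625 × (19362/261.837) = -0.084.

-0.084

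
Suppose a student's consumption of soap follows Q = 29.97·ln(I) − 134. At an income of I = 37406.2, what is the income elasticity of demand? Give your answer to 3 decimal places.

At I = 37406.2: Q = 181.572.
dQ/dI = 29.97/I = 0.000801204 at this income.
η = (dQ/dI)·(I/Q) = 0.000801204 × (37406.2/181.572) = 0.165.

0.165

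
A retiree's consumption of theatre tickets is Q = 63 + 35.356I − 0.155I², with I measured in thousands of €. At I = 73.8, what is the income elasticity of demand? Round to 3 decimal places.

0.504

At I = 73.8: Q = 1828.0746.
dQ/dI = 35.356 − 0.31I = 12.47800.
η = (dQ/dI)·(I/Q) = 12.47800 × (73.8/1828.0746) = 0.504.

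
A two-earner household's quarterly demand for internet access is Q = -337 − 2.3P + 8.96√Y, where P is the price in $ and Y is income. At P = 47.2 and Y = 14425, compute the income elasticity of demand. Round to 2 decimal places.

At P = 47.2, Y = 14425: Q = 630.573.
Holding P constant, ∂Q/∂Y = 8.96/(2√Y) = 0.037301.
η_Y = (∂Q/∂Y)·(Y/Q) = 0.037301 × (14425/630.573) = 0.85.

0.85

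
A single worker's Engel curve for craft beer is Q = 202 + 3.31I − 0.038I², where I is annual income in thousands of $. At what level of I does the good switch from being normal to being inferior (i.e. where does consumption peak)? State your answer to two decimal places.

dQ/dI = 3.31 − 0.076I.
The good is inferior where dQ/dI < 0. Setting dQ/dI = 0 gives I = 3.31 / 0.076 = 43.55.

43.55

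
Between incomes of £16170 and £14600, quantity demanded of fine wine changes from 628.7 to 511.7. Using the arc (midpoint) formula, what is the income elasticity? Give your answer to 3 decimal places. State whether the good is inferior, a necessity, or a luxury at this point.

2.011 (luxury)

ΔQ = 511.7 − 628.7 = -117; midpoint Q̄ = (628.7 + 511.7)/2 = 570.2.
ΔI = 14600 − 16170 = -1570; midpoint Ī = (16170 + 14600)/2 = 15385.
η = (ΔQ/Q̄) ÷ (ΔI/Ī) = (-117/570.2) ÷ (-1570/15385) = 2.011.
η > 1 ⇒ luxury.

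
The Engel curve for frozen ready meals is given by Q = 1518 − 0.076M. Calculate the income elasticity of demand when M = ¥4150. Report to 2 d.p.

-0.26

At M = 4150: Q = 1202.600.
dQ/dM = −0.076.
η = (dQ/dM)·(M/Q) = -0.076 × (4150/1202.600) = -0.26.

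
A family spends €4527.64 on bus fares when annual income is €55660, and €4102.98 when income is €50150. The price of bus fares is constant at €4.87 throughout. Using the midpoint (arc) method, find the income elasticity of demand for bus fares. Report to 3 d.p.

0.945

With a constant price, Q₁ = 4527.64/4.87 = 929.700 and Q₂ = 4102.98/4.87 = 842.501 (equivalently, work directly with expenditure since P cancels).
Midpoint %ΔQ = (4102.98 − 4527.64)/4315.31 = -0.09841; midpoint %ΔI = (50150 − 55660)/52905 = -0.10415.
η = -0.09841 / -0.10415 = 0.945.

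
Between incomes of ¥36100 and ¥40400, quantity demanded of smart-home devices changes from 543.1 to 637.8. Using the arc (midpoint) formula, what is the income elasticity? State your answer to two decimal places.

1.43

ΔQ = 637.8 − 543.1 = 94.7; midpoint Q̄ = (543.1 + 637.8)/2 = 590.45.
ΔI = 40400 − 36100 = 4300; midpoint Ī = (36100 + 40400)/2 = 38250.
η = (ΔQ/Q̄) ÷ (ΔI/Ī) = (94.7/590.45) ÷ (4300/38250) = 1.43.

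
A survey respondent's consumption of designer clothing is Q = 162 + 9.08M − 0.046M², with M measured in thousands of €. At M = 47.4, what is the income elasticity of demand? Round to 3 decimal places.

0.457

At M = 47.4: Q = 489.0410.
dQ/dM = 9.08 − 0.092M = 4.71920.
η = (dQ/dM)·(M/Q) = 4.71920 × (47.4/489.0410) = 0.457.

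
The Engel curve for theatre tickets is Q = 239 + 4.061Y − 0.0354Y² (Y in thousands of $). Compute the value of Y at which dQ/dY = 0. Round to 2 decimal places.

57.36

dQ/dY = 4.061 − 0.0708Y.
The good is inferior where dQ/dY < 0. Setting dQ/dY = 0 gives Y = 4.061 / 0.0708 = 57.36.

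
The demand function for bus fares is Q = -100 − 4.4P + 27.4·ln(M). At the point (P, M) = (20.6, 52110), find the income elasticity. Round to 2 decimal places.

0.26

At P = 20.6, M = 52110: Q = 106.954.
Holding P constant, ∂Q/∂M = 27.4/M = 0.000525811.
η_M = (∂Q/∂M)·(M/Q) = 0.000525811 × (52110/106.954) = 0.26.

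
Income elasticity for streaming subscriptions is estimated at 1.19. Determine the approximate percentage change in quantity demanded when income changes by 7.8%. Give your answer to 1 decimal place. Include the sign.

9.3%

%ΔQ ≈ η × %ΔI = 1.19 × 7.8% = 9.3%.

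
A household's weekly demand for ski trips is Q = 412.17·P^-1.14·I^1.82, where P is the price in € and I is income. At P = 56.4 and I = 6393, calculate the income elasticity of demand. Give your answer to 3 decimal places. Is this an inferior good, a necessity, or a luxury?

1.820 (luxury)

For a multiplicative demand Q = A·P^α·I^β, the income elasticity is β everywhere.
Here β = 1.82, so η = 1.820.
Since η > 1, this is a luxury.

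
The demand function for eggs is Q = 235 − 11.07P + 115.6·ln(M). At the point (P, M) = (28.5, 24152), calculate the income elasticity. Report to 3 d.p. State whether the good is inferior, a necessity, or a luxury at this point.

0.106 (necessity)

At P = 28.5, M = 24152: Q = 1086.154.
Holding P constant, ∂Q/∂M = 115.6/M = 0.00478635.
η_M = (∂Q/∂M)·(M/Q) = 0.00478635 × (24152/1086.154) = 0.106.
Since 0 < η < 1, this is a necessity.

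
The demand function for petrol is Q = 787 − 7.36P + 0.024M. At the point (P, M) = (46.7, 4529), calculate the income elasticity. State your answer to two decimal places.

0.20

At P = 46.7, M = 4529: Q = 551.984.
Holding P constant, ∂Q/∂M = 0.024.
η_M = (∂Q/∂M)·(M/Q) = 0.024 × (4529/551.984) = 0.20.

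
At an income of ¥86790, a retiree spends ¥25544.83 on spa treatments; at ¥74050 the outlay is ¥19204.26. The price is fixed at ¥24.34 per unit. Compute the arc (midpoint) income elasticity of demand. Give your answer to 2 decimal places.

1.79

With a constant price, Q₁ = 25544.83/24.34 = 1049.500 and Q₂ = 19204.26/24.34 = 789.000 (equivalently, work directly with expenditure since P cancels).
Midpoint %ΔQ = (19204.26 − 25544.83)/22374.55 = -0.28338; midpoint %ΔI = (74050 − 86790)/80420 = -0.15842.
η = -0.28338 / -0.15842 = 1.79.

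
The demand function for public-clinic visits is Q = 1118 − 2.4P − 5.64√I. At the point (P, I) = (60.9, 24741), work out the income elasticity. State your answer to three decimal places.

At P = 60.9, I = 24741: Q = 84.709.
Holding P constant, ∂Q/∂I = -5.64/(2√I) = -0.0179284.
η_I = (∂Q/∂I)·(I/Q) = -0.0179284 × (24741/84.709) = -5.236.

-5.236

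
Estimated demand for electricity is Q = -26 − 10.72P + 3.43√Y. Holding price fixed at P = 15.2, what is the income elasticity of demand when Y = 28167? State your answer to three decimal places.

0.744

At P = 15.2, Y = 28167: Q = 386.714.
Holding P constant, ∂Q/∂Y = 3.43/(2√Y) = 0.0102187.
η_Y = (∂Q/∂Y)·(Y/Q) = 0.0102187 × (28167/386.714) = 0.744.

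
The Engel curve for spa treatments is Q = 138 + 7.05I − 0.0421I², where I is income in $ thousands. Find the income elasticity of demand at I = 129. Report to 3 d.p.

-1.418

At I = 129: Q = 346.8639.
dQ/dI = 7.05 − 0.0842I = -3.81180.
η = (dQ/dI)·(I/Q) = -3.81180 × (129/346.8639) = -1.418.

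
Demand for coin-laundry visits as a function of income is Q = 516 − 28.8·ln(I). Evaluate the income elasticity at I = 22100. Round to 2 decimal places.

-0.13

At I = 22100: Q = 227.904.
dQ/dI = -28.8/I = -0.00130317 at this income.
η = (dQ/dI)·(I/Q) = -0.00130317 × (22100/227.904) = -0.13.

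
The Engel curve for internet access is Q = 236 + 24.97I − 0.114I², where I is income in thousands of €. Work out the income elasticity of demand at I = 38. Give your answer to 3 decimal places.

At I = 38: Q = 1020.2440.
dQ/dI = 24.97 − 0.228I = 16.30600.
η = (dQ/dI)·(I/Q) = 16.30600 × (38/1020.2440) = 0.607.

0.607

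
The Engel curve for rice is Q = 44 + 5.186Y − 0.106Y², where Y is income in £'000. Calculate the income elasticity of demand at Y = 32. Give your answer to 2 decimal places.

-0.50

At Y = 32: Q = 101.4080.
dQ/dY = 5.186 − 0.212Y = -1.59800.
η = (dQ/dY)·(Y/Q) = -1.59800 × (32/101.4080) = -0.50.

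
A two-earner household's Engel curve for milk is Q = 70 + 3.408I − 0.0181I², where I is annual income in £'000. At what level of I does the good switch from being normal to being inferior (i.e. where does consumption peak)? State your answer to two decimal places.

dQ/dI = 3.408 − 0.0362I.
The good is inferior where dQ/dI < 0. Setting dQ/dI = 0 gives I = 3.408 / 0.0362 = 94.14.

94.14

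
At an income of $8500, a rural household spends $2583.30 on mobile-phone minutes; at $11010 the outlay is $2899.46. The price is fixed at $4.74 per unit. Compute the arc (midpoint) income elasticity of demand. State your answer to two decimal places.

0.45

With a constant price, Q₁ = 2583.30/4.74 = 545.000 and Q₂ = 2899.46/4.74 = 611.700 (equivalently, work directly with expenditure since P cancels).
Midpoint %ΔQ = (2899.46 − 2583.30)/2741.38 = 0.11533; midpoint %ΔI = (11010 − 8500)/9755 = 0.25730.
η = 0.11533 / 0.25730 = 0.45.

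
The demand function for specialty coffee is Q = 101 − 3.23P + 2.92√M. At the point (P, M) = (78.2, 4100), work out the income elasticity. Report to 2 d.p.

At P = 78.2, M = 4100: Q = 35.385.
Holding P constant, ∂Q/∂M = 2.92/(2√M) = 0.0228014.
η_M = (∂Q/∂M)·(M/Q) = 0.0228014 × (4100/35.385) = 2.64.

2.64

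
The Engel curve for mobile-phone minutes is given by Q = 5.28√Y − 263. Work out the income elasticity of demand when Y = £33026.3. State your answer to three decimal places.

At Y = 33026.3: Q = 696.542.
dQ/dY = 5.28/(2√Y) = 0.0145269 at this income.
η = (dQ/dY)·(Y/Q) = 0.0145269 × (33026.3/696.542) = 0.689.

0.689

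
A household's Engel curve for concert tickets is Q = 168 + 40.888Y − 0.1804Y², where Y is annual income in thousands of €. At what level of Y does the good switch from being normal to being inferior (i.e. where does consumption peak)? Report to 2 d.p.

dQ/dY = 40.888 − 0.3608Y.
The good is inferior where dQ/dY < 0. Setting dQ/dY = 0 gives Y = 40.888 / 0.3608 = 113.33.

113.33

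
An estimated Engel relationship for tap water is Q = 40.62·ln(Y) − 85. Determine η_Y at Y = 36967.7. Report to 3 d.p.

0.119

At Y = 36967.7: Q = 342.233.
dQ/dY = 40.62/Y = 0.0010988 at this income.
η = (dQ/dY)·(Y/Q) = 0.0010988 × (36967.7/342.233) = 0.119.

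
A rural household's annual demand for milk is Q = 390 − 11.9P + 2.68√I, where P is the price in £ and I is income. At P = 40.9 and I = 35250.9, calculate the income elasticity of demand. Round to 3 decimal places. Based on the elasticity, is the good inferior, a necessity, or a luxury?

At P = 40.9, I = 35250.9: Q = 406.466.
Holding P constant, ∂Q/∂I = 2.68/(2√I) = 0.00713707.
η_I = (∂Q/∂I)·(I/Q) = 0.00713707 × (35250.9/406.466) = 0.619.
Since 0 < η < 1, this is a necessity.

0.619 (necessity)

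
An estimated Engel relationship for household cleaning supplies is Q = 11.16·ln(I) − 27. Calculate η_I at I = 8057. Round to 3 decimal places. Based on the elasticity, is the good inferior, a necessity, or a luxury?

0.152 (necessity)

At I = 8057: Q = 73.376.
dQ/dI = 11.16/I = 0.00138513 at this income.
η = (dQ/dI)·(I/Q) = 0.00138513 × (8057/73.376) = 0.152.
Since 0 < η < 1, the good is a necessity.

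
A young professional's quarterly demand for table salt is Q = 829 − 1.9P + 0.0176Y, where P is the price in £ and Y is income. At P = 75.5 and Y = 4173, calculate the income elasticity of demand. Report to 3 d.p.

At P = 75.5, Y = 4173: Q = 758.995.
Holding P constant, ∂Q/∂Y = 0.0176.
η_Y = (∂Q/∂Y)·(Y/Q) = 0.0176 × (4173/758.995) = 0.097.

0.097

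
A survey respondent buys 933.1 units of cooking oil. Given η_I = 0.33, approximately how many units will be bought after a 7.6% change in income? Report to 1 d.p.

%ΔQ ≈ η × %ΔI = 0.33 × 7.6% = 2.508%.
New Q ≈ 933.1 × (1 + 0.02508) = 956.5.

956.5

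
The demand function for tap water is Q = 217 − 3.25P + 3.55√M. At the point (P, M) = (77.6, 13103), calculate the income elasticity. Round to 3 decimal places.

At P = 77.6, M = 13103: Q = 371.163.
Holding P constant, ∂Q/∂M = 3.55/(2√M) = 0.0155065.
η_M = (∂Q/∂M)·(M/Q) = 0.0155065 × (13103/371.163) = 0.547.

0.547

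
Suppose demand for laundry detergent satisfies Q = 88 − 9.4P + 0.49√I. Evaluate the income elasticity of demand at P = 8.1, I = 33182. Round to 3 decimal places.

At P = 8.1, I = 33182: Q = 101.118.
Holding P constant, ∂Q/∂I = 0.49/(2√I) = 0.00134498.
η_I = (∂Q/∂I)·(I/Q) = 0.00134498 × (33182/101.118) = 0.441.

0.441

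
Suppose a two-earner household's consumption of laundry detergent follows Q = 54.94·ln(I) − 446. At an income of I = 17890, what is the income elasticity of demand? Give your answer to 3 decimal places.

0.597

At I = 17890: Q = 91.972.
dQ/dI = 54.94/I = 0.00307099 at this income.
η = (dQ/dI)·(I/Q) = 0.00307099 × (17890/91.972) = 0.597.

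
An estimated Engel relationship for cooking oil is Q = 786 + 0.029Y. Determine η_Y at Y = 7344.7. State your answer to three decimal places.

0.213

At Y = 7344.7: Q = 998.996.
dQ/dY = 0.029.
η = (dQ/dY)·(Y/Q) = 0.029 × (7344.7/998.996) = 0.213.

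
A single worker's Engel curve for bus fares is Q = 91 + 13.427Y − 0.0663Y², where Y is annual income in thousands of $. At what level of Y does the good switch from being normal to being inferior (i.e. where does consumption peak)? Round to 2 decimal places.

101.26

dQ/dY = 13.427 − 0.1326Y.
The good is inferior where dQ/dY < 0. Setting dQ/dY = 0 gives Y = 13.427 / 0.1326 = 101.26.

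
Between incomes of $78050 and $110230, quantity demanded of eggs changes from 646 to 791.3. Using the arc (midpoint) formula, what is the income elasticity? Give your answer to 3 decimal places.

ΔQ = 791.3 − 646 = 145.3; midpoint Q̄ = (646 + 791.3)/2 = 718.65.
ΔI = 110230 − 78050 = 32180; midpoint Ī = (78050 + 110230)/2 = 94140.
η = (ΔQ/Q̄) ÷ (ΔI/Ī) = (145.3/718.65) ÷ (32180/94140) = 0.591.

0.591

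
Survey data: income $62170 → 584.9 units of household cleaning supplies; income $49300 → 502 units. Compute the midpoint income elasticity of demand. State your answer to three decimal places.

0.661

ΔQ = 502 − 584.9 = -82.9; midpoint Q̄ = (584.9 + 502)/2 = 543.45.
ΔI = 49300 − 62170 = -12870; midpoint Ī = (62170 + 49300)/2 = 55735.
η = (ΔQ/Q̄) ÷ (ΔI/Ī) = (-82.9/543.45) ÷ (-12870/55735) = 0.661.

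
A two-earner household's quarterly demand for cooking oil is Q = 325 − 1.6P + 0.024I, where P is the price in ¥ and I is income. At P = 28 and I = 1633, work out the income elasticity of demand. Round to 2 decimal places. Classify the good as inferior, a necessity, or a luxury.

0.12 (necessity)

At P = 28, I = 1633: Q = 319.392.
Holding P constant, ∂Q/∂I = 0.024.
η_I = (∂Q/∂I)·(I/Q) = 0.024 × (1633/319.392) = 0.12.
Since 0 < η < 1, this is a necessity.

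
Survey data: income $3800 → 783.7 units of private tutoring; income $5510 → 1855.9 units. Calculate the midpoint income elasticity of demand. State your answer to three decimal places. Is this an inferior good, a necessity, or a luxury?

ΔQ = 1855.9 − 783.7 = 1072.2; midpoint Q̄ = (783.7 + 1855.9)/2 = 1319.8.
ΔI = 5510 − 3800 = 1710; midpoint Ī = (3800 + 5510)/2 = 4655.
η = (ΔQ/Q̄) ÷ (ΔI/Ī) = (1072.2/1319.8) ÷ (1710/4655) = 2.212.
η > 1 ⇒ luxury.

2.212 (luxury)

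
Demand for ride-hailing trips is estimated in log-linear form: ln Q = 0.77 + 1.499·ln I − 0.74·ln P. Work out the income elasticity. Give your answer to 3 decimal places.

In a log-linear demand, the coefficient on ln I is the income elasticity.
So η = 1.499.

1.499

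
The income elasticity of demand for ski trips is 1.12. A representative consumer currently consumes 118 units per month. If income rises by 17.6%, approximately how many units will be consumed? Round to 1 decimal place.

%ΔQ ≈ η × %ΔI = 1.12 × 17.6% = 19.712%.
New Q ≈ 118 × (1 + 0.19712) = 141.3.

141.3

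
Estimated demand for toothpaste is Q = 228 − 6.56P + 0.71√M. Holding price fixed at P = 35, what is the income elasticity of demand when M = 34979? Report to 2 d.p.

At P = 35, M = 34979: Q = 131.189.
Holding P constant, ∂Q/∂M = 0.71/(2√M) = 0.00189812.
η_M = (∂Q/∂M)·(M/Q) = 0.00189812 × (34979/131.189) = 0.51.

0.51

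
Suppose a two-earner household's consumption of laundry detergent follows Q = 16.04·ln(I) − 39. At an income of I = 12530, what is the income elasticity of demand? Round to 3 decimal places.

At I = 12530: Q = 112.352.
dQ/dI = 16.04/I = 0.00128013 at this income.
η = (dQ/dI)·(I/Q) = 0.00128013 × (12530/112.352) = 0.143.

0.143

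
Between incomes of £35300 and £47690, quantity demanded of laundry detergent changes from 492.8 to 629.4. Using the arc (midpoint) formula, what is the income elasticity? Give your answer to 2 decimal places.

0.82

ΔQ = 629.4 − 492.8 = 136.6; midpoint Q̄ = (492.8 + 629.4)/2 = 561.1.
ΔI = 47690 − 35300 = 12390; midpoint Ī = (35300 + 47690)/2 = 41495.
η = (ΔQ/Q̄) ÷ (ΔI/Ī) = (136.6/561.1) ÷ (12390/41495) = 0.82.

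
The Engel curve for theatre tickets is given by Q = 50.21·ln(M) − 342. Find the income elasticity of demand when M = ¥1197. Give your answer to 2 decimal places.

3.62

At M = 1197: Q = 13.867.
dQ/dM = 50.21/M = 0.0419465 at this income.
η = (dQ/dM)·(M/Q) = 0.0419465 × (1197/13.867) = 3.62.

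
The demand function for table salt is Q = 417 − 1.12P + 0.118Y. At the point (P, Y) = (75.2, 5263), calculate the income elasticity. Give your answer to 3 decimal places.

0.651

At P = 75.2, Y = 5263: Q = 953.810.
Holding P constant, ∂Q/∂Y = 0.118.
η_Y = (∂Q/∂Y)·(Y/Q) = 0.118 × (5263/953.810) = 0.651.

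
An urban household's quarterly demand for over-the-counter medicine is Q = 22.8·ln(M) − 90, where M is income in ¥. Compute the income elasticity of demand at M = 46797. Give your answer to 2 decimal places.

0.15

At M = 46797: Q = 155.181.
dQ/dM = 22.8/M = 0.000487211 at this income.
η = (dQ/dM)·(M/Q) = 0.000487211 × (46797/155.181) = 0.15.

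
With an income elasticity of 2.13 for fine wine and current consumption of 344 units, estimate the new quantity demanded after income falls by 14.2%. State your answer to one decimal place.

240.0

%ΔQ ≈ η × %ΔI = 2.13 × (-14.2%) = -30.246%.
New Q ≈ 344 × (1 − 0.30246) = 240.0.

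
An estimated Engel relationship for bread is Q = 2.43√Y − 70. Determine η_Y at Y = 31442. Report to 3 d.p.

At Y = 31442: Q = 360.885.
dQ/dY = 2.43/(2√Y) = 0.00685206 at this income.
η = (dQ/dY)·(Y/Q) = 0.00685206 × (31442/360.885) = 0.597.

0.597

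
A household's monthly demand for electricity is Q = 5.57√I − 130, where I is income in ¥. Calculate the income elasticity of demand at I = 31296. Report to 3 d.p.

0.576

At I = 31296: Q = 855.371.
dQ/dI = 5.57/(2√I) = 0.0157428 at this income.
η = (dQ/dI)·(I/Q) = 0.0157428 × (31296/855.371) = 0.576.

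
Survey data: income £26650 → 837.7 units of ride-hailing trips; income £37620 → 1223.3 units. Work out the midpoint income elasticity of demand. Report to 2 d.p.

ΔQ = 1223.3 − 837.7 = 385.6; midpoint Q̄ = (837.7 + 1223.3)/2 = 1030.5.
ΔI = 37620 − 26650 = 10970; midpoint Ī = (26650 + 37620)/2 = 32135.
η = (ΔQ/Q̄) ÷ (ΔI/Ī) = (385.6/1030.5) ÷ (10970/32135) = 1.10.

1.10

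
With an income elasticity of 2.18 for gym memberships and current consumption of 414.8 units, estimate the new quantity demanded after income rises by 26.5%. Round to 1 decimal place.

654.4

%ΔQ ≈ η × %ΔI = 2.18 × 26.5% = 57.77%.
New Q ≈ 414.8 × (1 + 0.5777) = 654.4.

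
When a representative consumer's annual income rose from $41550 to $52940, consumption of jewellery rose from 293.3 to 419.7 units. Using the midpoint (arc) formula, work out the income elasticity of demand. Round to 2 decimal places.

ΔQ = 419.7 − 293.3 = 126.4; midpoint Q̄ = (293.3 + 419.7)/2 = 356.5.
ΔI = 52940 − 41550 = 11390; midpoint Ī = (41550 + 52940)/2 = 47245.
η = (ΔQ/Q̄) ÷ (ΔI/Ī) = (126.4/356.5) ÷ (11390/47245) = 1.47.

1.47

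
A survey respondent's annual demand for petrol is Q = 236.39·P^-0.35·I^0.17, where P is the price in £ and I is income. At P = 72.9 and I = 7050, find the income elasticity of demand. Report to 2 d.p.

For a multiplicative demand Q = A·P^α·I^β, the income elasticity is β everywhere.
Here β = 0.17, so η = 0.17.

0.17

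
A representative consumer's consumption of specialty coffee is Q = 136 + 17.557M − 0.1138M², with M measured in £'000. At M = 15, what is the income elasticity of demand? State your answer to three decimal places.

At M = 15: Q = 373.7500.
dQ/dM = 17.557 − 0.2276M = 14.14300.
η = (dQ/dM)·(M/Q) = 14.14300 × (15/373.7500) = 0.568.

0.568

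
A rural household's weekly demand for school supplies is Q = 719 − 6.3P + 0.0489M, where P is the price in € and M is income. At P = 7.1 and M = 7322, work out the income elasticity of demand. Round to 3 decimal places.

At P = 7.1, M = 7322: Q = 1032.316.
Holding P constant, ∂Q/∂M = 0.0489.
η_M = (∂Q/∂M)·(M/Q) = 0.0489 × (7322/1032.316) = 0.347.

0.347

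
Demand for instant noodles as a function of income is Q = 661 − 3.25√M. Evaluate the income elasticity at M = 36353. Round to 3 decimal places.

-7.495

At M = 36353: Q = 41.340.
dQ/dM = -3.25/(2√M) = -0.00852282 at this income.
η = (dQ/dM)·(M/Q) = -0.00852282 × (36353/41.340) = -7.495.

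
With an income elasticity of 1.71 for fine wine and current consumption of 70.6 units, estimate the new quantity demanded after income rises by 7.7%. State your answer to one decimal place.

%ΔQ ≈ η × %ΔI = 1.71 × 7.7% = 13.167%.
New Q ≈ 70.6 × (1 + 0.13167) = 79.9.

79.9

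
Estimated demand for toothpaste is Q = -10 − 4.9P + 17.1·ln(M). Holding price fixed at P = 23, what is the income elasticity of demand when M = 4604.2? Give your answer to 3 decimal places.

0.794

At P = 23, M = 4604.2: Q = 21.534.
Holding P constant, ∂Q/∂M = 17.1/M = 0.003714.
η_M = (∂Q/∂M)·(M/Q) = 0.003714 × (4604.2/21.534) = 0.794.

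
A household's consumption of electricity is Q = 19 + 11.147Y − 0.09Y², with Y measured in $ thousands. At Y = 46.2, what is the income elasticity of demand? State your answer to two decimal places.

0.38

At Y = 46.2: Q = 341.8918.
dQ/dY = 11.147 − 0.18Y = 2.83100.
η = (dQ/dY)·(Y/Q) = 2.83100 × (46.2/341.8918) = 0.38.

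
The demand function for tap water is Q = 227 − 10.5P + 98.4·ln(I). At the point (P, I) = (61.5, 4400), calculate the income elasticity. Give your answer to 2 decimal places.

0.24

At P = 61.5, I = 4400: Q = 406.763.
Holding P constant, ∂Q/∂I = 98.4/I = 0.0223636.
η_I = (∂Q/∂I)·(I/Q) = 0.0223636 × (4400/406.763) = 0.24.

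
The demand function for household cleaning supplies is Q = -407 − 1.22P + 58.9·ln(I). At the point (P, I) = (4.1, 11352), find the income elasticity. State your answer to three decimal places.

0.427

At P = 4.1, I = 11352: Q = 137.956.
Holding P constant, ∂Q/∂I = 58.9/I = 0.00518851.
η_I = (∂Q/∂I)·(I/Q) = 0.00518851 × (11352/137.956) = 0.427.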